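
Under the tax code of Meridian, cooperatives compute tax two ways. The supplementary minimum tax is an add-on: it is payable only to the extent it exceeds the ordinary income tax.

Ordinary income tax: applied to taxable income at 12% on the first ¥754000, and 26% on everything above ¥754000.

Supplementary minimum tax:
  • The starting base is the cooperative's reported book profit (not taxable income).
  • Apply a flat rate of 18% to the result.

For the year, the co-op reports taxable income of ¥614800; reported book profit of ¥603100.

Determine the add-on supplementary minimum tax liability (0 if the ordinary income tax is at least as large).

Ordinary income tax:
  ¥614800 × 12% = ¥73776

Supplementary minimum tax:
  Base (reported book profit): ¥603100
  ¥603100 × 18% = ¥108558

Excess of supplementary minimum tax over ordinary income tax: ¥108558 − ¥73776 = ¥34782.

¥34782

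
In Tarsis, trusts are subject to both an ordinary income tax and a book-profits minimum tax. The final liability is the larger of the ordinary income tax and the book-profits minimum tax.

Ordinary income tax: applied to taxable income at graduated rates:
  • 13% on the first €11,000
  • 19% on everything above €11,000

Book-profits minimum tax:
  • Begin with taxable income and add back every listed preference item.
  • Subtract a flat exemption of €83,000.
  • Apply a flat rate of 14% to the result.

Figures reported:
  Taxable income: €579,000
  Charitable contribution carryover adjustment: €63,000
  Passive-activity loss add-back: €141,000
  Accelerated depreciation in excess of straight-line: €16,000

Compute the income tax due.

Book-profits minimum tax:
  Adjusted income: €579,000 + €63,000 + €141,000 + €16,000 = €799,000
  Less exemption €83,000 → base €716,000
  €716,000 × 14% = €100,240

Ordinary income tax:
  €11,000 × 13% = €1,430
  €568,000 × 19% = €107,920
  → €109,350

€109,350 > €100,240, so the ordinary income tax governs.

€109,350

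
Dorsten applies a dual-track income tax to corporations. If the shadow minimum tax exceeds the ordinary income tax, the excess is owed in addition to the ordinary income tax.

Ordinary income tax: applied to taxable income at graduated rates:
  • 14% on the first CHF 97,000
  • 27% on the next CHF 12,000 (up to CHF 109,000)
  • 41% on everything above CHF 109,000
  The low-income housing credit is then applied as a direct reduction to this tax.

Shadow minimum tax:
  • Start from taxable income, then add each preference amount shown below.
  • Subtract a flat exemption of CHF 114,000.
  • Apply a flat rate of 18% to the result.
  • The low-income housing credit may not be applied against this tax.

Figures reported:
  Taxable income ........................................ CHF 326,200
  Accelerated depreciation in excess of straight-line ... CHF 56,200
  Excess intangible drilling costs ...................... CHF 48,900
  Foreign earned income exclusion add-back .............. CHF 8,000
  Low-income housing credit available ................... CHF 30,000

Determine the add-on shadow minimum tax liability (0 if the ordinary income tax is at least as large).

CHF 0

Ordinary income tax:
  CHF 97,000 × 14% = CHF 13,580
  CHF 12,000 × 27% = CHF 3,240
  CHF 217,200 × 41% = CHF 89,052
  → CHF 105,872
  Less low-income housing credit CHF 30,000 → CHF 75,872

Shadow minimum tax:
  Adjusted income: CHF 326,200 + CHF 56,200 + CHF 48,900 + CHF 8,000 = CHF 439,300
  Less exemption CHF 114,000 → base CHF 325,300
  CHF 325,300 × 18% = CHF 58,554

CHF 58,554 ≤ CHF 75,872, so no add-on is due.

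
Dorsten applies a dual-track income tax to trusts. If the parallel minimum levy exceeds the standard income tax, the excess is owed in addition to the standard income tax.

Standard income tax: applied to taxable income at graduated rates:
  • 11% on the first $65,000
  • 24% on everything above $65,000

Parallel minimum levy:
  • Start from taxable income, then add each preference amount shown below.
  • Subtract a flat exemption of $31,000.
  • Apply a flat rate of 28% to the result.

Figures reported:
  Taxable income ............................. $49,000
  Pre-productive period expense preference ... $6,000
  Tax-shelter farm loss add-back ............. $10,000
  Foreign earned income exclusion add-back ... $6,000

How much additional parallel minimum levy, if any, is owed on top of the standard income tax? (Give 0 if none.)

Standard income tax:
  $49,000 × 11% = $5,390

Parallel minimum levy:
  Adjusted income: $49,000 + $6,000 + $10,000 + $6,000 = $71,000
  Less exemption $31,000 → base $40,000
  $40,000 × 28% = $11,200

Excess of parallel minimum levy over standard income tax: $11,200 − $5,390 = $5,810.

$5,810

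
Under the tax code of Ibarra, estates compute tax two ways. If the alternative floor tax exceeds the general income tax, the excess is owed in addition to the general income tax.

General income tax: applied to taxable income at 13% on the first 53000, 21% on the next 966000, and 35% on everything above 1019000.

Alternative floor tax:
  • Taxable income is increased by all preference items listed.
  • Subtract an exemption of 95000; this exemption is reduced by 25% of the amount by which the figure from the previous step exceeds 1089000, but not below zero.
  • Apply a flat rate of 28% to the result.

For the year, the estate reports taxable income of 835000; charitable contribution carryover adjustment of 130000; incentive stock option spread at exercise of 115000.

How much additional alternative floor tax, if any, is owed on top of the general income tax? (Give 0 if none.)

104690

General income tax:
  53000 × 13% = 6890
  782000 × 21% = 164220
  → 171110

Alternative floor tax:
  Adjusted income: 835000 + 130000 + 115000 = 1080000
  Exemption: 1080000 ≤ 1089000, so full 95000 applies
  Base: 1080000 − 95000 = 985000
  985000 × 28% = 275800

Excess of alternative floor tax over general income tax: 275800 − 171110 = 104690.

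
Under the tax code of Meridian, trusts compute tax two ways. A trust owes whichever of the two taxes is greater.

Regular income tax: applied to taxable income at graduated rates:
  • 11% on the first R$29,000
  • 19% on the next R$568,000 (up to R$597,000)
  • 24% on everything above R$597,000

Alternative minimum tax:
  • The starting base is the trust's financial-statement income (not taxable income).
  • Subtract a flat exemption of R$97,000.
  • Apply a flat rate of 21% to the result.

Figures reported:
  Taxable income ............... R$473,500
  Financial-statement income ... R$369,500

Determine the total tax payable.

Alternative minimum tax:
  Base (financial-statement income): R$369,500
  Less exemption R$97,000 → base R$272,500
  R$272,500 × 21% = R$57,225

Regular income tax:
  R$29,000 × 11% = R$3,190
  R$444,500 × 19% = R$84,455
  → R$87,645

R$87,645 > R$57,225, so the regular income tax governs.

R$87,645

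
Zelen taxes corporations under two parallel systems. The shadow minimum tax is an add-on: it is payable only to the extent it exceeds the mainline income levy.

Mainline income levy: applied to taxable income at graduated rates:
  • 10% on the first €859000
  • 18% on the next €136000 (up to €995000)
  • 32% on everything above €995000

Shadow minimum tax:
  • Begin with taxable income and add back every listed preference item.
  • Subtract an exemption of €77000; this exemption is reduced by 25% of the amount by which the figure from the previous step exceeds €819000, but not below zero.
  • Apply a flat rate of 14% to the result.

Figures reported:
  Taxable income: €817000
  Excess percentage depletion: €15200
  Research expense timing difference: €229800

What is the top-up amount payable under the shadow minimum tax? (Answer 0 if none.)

Shadow minimum tax:
  Adjusted income: €817000 + €15200 + €229800 = €1062000
  Exemption: €77000 − 25% × (€1062000 − €819000) = €77000 − €60750 = €16250
  Base: €1062000 − €16250 = €1045750
  €1045750 × 14% = €146405

Mainline income levy:
  €817000 × 10% = €81700

Excess of shadow minimum tax over mainline income levy: €146405 − €81700 = €64705.

€64705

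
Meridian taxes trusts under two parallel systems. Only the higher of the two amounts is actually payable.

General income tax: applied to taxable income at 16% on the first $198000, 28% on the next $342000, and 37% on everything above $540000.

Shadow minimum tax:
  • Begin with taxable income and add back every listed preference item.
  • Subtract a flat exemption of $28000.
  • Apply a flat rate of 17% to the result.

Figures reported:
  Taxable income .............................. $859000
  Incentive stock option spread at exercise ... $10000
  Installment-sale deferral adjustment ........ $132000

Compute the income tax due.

$245470

General income tax:
  $198000 × 16% = $31680
  $342000 × 28% = $95760
  $319000 × 37% = $118030
  → $245470

Shadow minimum tax:
  Adjusted income: $859000 + $10000 + $132000 = $1001000
  Less exemption $28000 → base $973000
  $973000 × 17% = $165410

$245470 > $165410, so the general income tax governs.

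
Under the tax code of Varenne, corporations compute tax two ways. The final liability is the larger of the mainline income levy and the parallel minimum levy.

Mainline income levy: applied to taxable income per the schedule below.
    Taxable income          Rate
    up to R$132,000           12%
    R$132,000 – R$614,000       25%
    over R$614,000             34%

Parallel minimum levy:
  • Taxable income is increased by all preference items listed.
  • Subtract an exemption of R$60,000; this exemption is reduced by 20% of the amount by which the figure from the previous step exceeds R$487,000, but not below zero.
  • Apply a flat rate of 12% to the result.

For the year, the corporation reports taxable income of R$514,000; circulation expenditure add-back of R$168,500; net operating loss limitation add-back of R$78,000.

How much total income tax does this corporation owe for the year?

Parallel minimum levy:
  Adjusted income: R$514,000 + R$168,500 + R$78,000 = R$760,500
  Exemption: R$60,000 − 20% × (R$760,500 − R$487,000) = R$60,000 − R$54,700 = R$5,300
  Base: R$760,500 − R$5,300 = R$755,200
  R$755,200 × 12% = R$90,624

Mainline income levy:
  R$132,000 × 12% = R$15,840
  R$382,000 × 25% = R$95,500
  → R$111,340

R$111,340 > R$90,624, so the mainline income levy governs.

R$111,340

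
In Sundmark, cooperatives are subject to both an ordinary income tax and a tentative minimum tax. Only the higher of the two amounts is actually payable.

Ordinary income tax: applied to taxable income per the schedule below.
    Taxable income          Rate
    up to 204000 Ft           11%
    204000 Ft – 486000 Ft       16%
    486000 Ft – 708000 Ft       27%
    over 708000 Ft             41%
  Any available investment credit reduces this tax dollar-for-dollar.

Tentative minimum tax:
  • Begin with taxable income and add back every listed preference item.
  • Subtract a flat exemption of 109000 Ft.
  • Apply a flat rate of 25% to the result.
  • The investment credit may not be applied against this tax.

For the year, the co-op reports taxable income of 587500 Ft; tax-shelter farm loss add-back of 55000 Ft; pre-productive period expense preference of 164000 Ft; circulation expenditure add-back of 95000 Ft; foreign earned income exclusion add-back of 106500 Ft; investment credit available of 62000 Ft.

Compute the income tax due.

224750 Ft

Ordinary income tax:
  204000 Ft × 11% = 22440 Ft
  282000 Ft × 16% = 45120 Ft
  101500 Ft × 27% = 27405 Ft
  → 94965 Ft
  Less investment credit 62000 Ft → 32965 Ft

Tentative minimum tax:
  Adjusted income: 587500 Ft + 55000 Ft + 164000 Ft + 95000 Ft + 106500 Ft = 1008000 Ft
  Less exemption 109000 Ft → base 899000 Ft
  899000 Ft × 25% = 224750 Ft

224750 Ft > 32965 Ft, so the tentative minimum tax is the binding amount.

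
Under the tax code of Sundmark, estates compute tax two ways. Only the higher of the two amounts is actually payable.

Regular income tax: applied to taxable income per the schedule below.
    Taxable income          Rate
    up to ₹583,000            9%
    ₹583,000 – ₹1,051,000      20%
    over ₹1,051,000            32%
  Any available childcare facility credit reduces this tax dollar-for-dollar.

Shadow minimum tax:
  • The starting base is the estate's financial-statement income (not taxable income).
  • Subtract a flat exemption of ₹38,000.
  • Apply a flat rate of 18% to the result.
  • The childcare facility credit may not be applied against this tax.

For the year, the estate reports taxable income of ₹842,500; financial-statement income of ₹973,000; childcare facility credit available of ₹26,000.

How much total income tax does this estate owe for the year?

Regular income tax:
  ₹583,000 × 9% = ₹52,470
  ₹259,500 × 20% = ₹51,900
  → ₹104,370
  Less childcare facility credit ₹26,000 → ₹78,370

Shadow minimum tax:
  Base (financial-statement income): ₹973,000
  Less exemption ₹38,000 → base ₹935,000
  ₹935,000 × 18% = ₹168,300

₹168,300 > ₹78,370, so the shadow minimum tax is the binding amount.

₹168,300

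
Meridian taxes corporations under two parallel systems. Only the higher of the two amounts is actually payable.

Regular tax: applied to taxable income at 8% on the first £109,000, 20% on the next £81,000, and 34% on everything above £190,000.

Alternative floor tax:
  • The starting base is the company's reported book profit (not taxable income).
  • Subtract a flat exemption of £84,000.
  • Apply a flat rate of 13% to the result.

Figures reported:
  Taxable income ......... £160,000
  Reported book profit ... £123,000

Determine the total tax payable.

Regular tax:
  £109,000 × 8% = £8,720
  £51,000 × 20% = £10,200
  → £18,920

Alternative floor tax:
  Base (reported book profit): £123,000
  Less exemption £84,000 → base £39,000
  £39,000 × 13% = £5,070

£18,920 > £5,070, so the regular tax governs.

£18,920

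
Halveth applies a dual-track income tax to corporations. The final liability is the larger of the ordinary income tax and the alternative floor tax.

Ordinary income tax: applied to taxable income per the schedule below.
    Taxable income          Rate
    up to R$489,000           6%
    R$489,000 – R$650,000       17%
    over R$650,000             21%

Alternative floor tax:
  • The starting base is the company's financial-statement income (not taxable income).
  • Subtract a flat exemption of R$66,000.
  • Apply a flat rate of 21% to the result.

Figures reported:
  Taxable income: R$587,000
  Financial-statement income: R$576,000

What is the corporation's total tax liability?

Ordinary income tax:
  R$489,000 × 6% = R$29,340
  R$98,000 × 17% = R$16,660
  → R$46,000

Alternative floor tax:
  Base (financial-statement income): R$576,000
  Less exemption R$66,000 → base R$510,000
  R$510,000 × 21% = R$107,100

R$107,100 > R$46,000, so the alternative floor tax is the binding amount.

R$107,100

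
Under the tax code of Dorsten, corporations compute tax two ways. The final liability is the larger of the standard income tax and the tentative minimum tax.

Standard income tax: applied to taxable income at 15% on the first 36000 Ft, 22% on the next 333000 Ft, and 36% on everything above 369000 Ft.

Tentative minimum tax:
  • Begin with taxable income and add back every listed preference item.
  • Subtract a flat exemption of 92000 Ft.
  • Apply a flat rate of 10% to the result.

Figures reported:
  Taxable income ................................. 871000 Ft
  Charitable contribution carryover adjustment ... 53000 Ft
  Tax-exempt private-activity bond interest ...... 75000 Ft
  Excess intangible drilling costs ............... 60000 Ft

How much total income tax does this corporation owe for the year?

Standard income tax:
  36000 Ft × 15% = 5400 Ft
  333000 Ft × 22% = 73260 Ft
  502000 Ft × 36% = 180720 Ft
  → 259380 Ft

Tentative minimum tax:
  Adjusted income: 871000 Ft + 53000 Ft + 75000 Ft + 60000 Ft = 1059000 Ft
  Less exemption 92000 Ft → base 967000 Ft
  967000 Ft × 10% = 96700 Ft

259380 Ft > 96700 Ft, so the standard income tax governs.

259380 Ft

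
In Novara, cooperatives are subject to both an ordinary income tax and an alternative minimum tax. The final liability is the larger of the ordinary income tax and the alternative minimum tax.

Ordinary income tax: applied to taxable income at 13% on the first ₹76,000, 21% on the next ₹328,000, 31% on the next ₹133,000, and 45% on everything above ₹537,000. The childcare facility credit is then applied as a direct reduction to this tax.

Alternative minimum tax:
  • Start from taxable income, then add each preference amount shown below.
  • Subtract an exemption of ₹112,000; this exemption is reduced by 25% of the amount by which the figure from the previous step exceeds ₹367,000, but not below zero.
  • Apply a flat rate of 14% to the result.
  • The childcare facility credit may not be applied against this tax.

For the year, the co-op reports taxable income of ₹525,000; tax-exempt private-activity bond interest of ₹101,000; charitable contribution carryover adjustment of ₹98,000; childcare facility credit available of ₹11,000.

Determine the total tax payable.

Ordinary income tax:
  ₹76,000 × 13% = ₹9,880
  ₹328,000 × 21% = ₹68,880
  ₹121,000 × 31% = ₹37,510
  → ₹116,270
  Less childcare facility credit ₹11,000 → ₹105,270

Alternative minimum tax:
  Adjusted income: ₹525,000 + ₹101,000 + ₹98,000 = ₹724,000
  Exemption: ₹112,000 − 25% × (₹724,000 − ₹367,000) = ₹112,000 − ₹89,250 = ₹22,750
  Base: ₹724,000 − ₹22,750 = ₹701,250
  ₹701,250 × 14% = ₹98,175

₹105,270 > ₹98,175, so the ordinary income tax governs.

₹105,270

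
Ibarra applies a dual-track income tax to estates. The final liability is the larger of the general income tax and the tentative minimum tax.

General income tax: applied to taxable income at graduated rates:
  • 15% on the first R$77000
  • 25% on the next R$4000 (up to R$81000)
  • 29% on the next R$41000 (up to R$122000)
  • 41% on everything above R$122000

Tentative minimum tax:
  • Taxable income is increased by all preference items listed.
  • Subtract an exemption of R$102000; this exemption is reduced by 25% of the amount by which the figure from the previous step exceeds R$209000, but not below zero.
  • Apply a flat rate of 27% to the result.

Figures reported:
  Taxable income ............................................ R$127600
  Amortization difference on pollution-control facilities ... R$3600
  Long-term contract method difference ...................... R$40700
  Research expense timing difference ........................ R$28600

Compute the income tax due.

General income tax:
  R$77000 × 15% = R$11550
  R$4000 × 25% = R$1000
  R$41000 × 29% = R$11890
  R$5600 × 41% = R$2296
  → R$26736

Tentative minimum tax:
  Adjusted income: R$127600 + R$3600 + R$40700 + R$28600 = R$200500
  Exemption: R$200500 ≤ R$209000, so full R$102000 applies
  Base: R$200500 − R$102000 = R$98500
  R$98500 × 27% = R$26595

R$26736 > R$26595, so the general income tax governs.

R$26736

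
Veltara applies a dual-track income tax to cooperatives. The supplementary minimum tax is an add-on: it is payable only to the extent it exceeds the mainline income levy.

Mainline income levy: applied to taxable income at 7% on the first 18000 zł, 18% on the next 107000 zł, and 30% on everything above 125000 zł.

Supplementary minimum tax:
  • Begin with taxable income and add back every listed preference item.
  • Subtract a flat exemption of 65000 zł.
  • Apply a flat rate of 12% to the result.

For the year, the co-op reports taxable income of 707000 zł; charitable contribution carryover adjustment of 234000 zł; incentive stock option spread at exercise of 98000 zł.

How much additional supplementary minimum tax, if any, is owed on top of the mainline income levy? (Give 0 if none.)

Supplementary minimum tax:
  Adjusted income: 707000 zł + 234000 zł + 98000 zł = 1039000 zł
  Less exemption 65000 zł → base 974000 zł
  974000 zł × 12% = 116880 zł

Mainline income levy:
  18000 zł × 7% = 1260 zł
  107000 zł × 18% = 19260 zł
  582000 zł × 30% = 174600 zł
  → 195120 zł

116880 zł ≤ 195120 zł, so no add-on is due.

0 zł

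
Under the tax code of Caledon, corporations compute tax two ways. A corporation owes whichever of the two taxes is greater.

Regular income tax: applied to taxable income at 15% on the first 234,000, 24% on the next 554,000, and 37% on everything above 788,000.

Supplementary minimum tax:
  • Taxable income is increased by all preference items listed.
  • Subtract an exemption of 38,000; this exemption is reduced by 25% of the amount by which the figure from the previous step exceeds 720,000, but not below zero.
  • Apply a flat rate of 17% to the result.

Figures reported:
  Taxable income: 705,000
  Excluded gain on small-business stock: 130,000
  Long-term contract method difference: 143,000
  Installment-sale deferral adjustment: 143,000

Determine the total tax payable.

Regular income tax:
  234,000 × 15% = 35,100
  471,000 × 24% = 113,040
  → 148,140

Supplementary minimum tax:
  Adjusted income: 705,000 + 130,000 + 143,000 + 143,000 = 1,121,000
  Exemption: 25% × (1,121,000 − 720,000) = 100,250 ≥ 38,000, so the exemption is fully phased out
  Base: 1,121,000 − 0 = 1,121,000
  1,121,000 × 17% = 190,570

190,570 > 148,140, so the supplementary minimum tax is the binding amount.

190,570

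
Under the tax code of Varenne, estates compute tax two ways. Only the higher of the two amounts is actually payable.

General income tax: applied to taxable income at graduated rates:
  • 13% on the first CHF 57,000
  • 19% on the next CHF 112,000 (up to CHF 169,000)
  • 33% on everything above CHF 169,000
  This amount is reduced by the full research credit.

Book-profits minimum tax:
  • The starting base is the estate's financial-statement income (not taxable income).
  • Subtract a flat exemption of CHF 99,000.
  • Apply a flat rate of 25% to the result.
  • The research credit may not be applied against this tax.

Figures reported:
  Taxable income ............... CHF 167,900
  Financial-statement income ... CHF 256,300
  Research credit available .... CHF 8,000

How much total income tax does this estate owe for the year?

General income tax:
  CHF 57,000 × 13% = CHF 7,410
  CHF 110,900 × 19% = CHF 21,071
  → CHF 28,481
  Less research credit CHF 8,000 → CHF 20,481

Book-profits minimum tax:
  Base (financial-statement income): CHF 256,300
  Less exemption CHF 99,000 → base CHF 157,300
  CHF 157,300 × 25% = CHF 39,325

CHF 39,325 > CHF 20,481, so the book-profits minimum tax is the binding amount.

CHF 39,325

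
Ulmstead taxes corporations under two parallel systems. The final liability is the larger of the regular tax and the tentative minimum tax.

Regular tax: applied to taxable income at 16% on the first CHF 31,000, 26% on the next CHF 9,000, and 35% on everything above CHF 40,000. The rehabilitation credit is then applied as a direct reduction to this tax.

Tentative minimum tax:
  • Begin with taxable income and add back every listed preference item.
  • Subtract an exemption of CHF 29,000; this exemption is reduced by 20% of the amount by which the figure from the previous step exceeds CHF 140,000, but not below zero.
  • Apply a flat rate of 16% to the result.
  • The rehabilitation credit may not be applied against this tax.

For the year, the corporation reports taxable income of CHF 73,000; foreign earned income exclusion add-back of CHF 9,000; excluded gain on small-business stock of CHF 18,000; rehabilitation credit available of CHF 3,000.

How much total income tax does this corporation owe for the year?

CHF 15,850

Regular tax:
  CHF 31,000 × 16% = CHF 4,960
  CHF 9,000 × 26% = CHF 2,340
  CHF 33,000 × 35% = CHF 11,550
  → CHF 18,850
  Less rehabilitation credit CHF 3,000 → CHF 15,850

Tentative minimum tax:
  Adjusted income: CHF 73,000 + CHF 9,000 + CHF 18,000 = CHF 100,000
  Exemption: CHF 100,000 ≤ CHF 140,000, so full CHF 29,000 applies
  Base: CHF 100,000 − CHF 29,000 = CHF 71,000
  CHF 71,000 × 16% = CHF 11,360

CHF 15,850 > CHF 11,360, so the regular tax governs.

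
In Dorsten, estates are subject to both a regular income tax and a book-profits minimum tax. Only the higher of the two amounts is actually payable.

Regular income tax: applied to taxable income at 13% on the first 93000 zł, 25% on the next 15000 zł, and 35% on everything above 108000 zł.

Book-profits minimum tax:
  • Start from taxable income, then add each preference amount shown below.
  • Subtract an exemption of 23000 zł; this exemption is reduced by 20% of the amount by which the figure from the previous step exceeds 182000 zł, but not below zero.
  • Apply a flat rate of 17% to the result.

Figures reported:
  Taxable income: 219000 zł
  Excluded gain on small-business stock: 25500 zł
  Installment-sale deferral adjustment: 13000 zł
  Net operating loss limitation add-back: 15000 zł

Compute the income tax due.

Regular income tax:
  93000 zł × 13% = 12090 zł
  15000 zł × 25% = 3750 zł
  111000 zł × 35% = 38850 zł
  → 54690 zł

Book-profits minimum tax:
  Adjusted income: 219000 zł + 25500 zł + 13000 zł + 15000 zł = 272500 zł
  Exemption: 23000 zł − 20% × (272500 zł − 182000 zł) = 23000 zł − 18100 zł = 4900 zł
  Base: 272500 zł − 4900 zł = 267600 zł
  267600 zł × 17% = 45492 zł

54690 zł > 45492 zł, so the regular income tax governs.

54690 zł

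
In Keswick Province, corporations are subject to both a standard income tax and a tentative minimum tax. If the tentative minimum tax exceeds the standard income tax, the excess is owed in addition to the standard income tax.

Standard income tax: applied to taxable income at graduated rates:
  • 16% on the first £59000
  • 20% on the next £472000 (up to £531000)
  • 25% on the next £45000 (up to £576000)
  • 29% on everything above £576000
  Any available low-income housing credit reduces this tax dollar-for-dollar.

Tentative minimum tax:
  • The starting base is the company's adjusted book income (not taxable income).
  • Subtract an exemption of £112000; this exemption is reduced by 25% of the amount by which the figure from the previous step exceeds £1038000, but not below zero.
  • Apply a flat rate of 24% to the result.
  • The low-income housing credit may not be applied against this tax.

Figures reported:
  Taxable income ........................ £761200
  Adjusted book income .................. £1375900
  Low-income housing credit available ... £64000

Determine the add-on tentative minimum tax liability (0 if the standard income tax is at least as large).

Standard income tax:
  £59000 × 16% = £9440
  £472000 × 20% = £94400
  £45000 × 25% = £11250
  £185200 × 29% = £53708
  → £168798
  Less low-income housing credit £64000 → £104798

Tentative minimum tax:
  Base (adjusted book income): £1375900
  Exemption: £112000 − 25% × (£1375900 − £1038000) = £112000 − £84475 = £27525
  Base: £1375900 − £27525 = £1348375
  £1348375 × 24% = £323610

Excess of tentative minimum tax over standard income tax: £323610 − £104798 = £218812.

£218812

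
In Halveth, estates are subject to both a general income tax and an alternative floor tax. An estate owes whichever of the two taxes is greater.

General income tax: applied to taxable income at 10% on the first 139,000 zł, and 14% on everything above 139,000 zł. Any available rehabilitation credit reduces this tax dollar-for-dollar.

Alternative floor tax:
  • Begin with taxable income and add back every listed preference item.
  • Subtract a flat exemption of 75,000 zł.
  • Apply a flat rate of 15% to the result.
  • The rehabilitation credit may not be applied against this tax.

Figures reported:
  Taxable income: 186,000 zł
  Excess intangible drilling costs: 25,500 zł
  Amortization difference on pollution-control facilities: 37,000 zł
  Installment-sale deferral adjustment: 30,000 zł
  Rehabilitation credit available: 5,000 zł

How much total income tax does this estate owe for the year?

30,525 zł

Alternative floor tax:
  Adjusted income: 186,000 zł + 25,500 zł + 37,000 zł + 30,000 zł = 278,500 zł
  Less exemption 75,000 zł → base 203,500 zł
  203,500 zł × 15% = 30,525 zł

General income tax:
  139,000 zł × 10% = 13,900 zł
  47,000 zł × 14% = 6,580 zł
  → 20,480 zł
  Less rehabilitation credit 5,000 zł → 15,480 zł

30,525 zł > 15,480 zł, so the alternative floor tax is the binding amount.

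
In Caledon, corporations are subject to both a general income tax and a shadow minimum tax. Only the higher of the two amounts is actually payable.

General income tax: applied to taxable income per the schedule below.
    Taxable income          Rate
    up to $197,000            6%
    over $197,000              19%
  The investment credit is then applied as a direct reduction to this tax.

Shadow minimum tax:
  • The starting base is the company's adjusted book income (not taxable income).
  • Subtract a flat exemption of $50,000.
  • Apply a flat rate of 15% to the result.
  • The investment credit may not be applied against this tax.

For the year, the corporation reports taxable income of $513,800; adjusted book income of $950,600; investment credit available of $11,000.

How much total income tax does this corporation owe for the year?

$135,090

General income tax:
  $197,000 × 6% = $11,820
  $316,800 × 19% = $60,192
  → $72,012
  Less investment credit $11,000 → $61,012

Shadow minimum tax:
  Base (adjusted book income): $950,600
  Less exemption $50,000 → base $900,600
  $900,600 × 15% = $135,090

$135,090 > $61,012, so the shadow minimum tax is the binding amount.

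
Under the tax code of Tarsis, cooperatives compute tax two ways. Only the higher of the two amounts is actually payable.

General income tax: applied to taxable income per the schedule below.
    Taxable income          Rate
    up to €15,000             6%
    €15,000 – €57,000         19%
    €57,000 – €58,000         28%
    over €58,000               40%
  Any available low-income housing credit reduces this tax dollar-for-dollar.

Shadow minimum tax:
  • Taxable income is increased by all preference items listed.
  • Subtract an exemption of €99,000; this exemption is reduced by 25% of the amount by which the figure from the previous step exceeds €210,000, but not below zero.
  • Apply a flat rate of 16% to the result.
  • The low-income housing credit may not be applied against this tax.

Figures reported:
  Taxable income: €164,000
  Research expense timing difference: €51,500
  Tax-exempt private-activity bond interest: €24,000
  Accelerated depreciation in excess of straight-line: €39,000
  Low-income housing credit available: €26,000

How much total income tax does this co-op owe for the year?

General income tax:
  €15,000 × 6% = €900
  €42,000 × 19% = €7,980
  €1,000 × 28% = €280
  €106,000 × 40% = €42,400
  → €51,560
  Less low-income housing credit €26,000 → €25,560

Shadow minimum tax:
  Adjusted income: €164,000 + €51,500 + €24,000 + €39,000 = €278,500
  Exemption: €99,000 − 25% × (€278,500 − €210,000) = €99,000 − €17,125 = €81,875
  Base: €278,500 − €81,875 = €196,625
  €196,625 × 16% = €31,460

€31,460 > €25,560, so the shadow minimum tax is the binding amount.

€31,460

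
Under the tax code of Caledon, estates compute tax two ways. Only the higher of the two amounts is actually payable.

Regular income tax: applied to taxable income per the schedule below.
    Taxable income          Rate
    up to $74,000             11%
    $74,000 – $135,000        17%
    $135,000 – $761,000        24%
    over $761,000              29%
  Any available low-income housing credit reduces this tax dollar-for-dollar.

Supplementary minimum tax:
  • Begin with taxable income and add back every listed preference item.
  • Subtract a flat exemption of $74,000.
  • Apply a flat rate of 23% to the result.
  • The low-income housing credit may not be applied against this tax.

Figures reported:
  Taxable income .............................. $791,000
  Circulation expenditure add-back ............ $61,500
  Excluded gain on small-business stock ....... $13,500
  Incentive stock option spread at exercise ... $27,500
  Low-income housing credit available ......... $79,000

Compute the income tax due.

$188,485

Supplementary minimum tax:
  Adjusted income: $791,000 + $61,500 + $13,500 + $27,500 = $893,500
  Less exemption $74,000 → base $819,500
  $819,500 × 23% = $188,485

Regular income tax:
  $74,000 × 11% = $8,140
  $61,000 × 17% = $10,370
  $626,000 × 24% = $150,240
  $30,000 × 29% = $8,700
  → $177,450
  Less low-income housing credit $79,000 → $98,450

$188,485 > $98,450, so the supplementary minimum tax is the binding amount.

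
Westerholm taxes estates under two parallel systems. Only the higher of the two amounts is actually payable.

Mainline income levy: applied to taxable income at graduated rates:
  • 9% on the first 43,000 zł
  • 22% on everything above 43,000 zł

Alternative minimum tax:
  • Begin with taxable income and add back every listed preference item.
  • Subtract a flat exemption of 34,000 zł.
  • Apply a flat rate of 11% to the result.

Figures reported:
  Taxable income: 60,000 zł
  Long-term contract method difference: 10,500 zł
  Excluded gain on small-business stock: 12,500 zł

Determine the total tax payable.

Mainline income levy:
  43,000 zł × 9% = 3,870 zł
  17,000 zł × 22% = 3,740 zł
  → 7,610 zł

Alternative minimum tax:
  Adjusted income: 60,000 zł + 10,500 zł + 12,500 zł = 83,000 zł
  Less exemption 34,000 zł → base 49,000 zł
  49,000 zł × 11% = 5,390 zł

7,610 zł > 5,390 zł, so the mainline income levy governs.

7,610 zł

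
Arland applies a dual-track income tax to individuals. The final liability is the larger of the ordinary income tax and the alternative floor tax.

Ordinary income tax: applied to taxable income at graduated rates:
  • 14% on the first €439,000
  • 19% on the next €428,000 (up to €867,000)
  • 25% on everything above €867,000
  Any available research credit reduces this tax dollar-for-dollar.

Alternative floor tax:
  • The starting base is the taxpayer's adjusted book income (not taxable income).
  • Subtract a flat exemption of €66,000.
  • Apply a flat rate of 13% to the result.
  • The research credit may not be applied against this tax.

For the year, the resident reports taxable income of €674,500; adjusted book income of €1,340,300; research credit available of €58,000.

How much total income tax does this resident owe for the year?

€165,659

Alternative floor tax:
  Base (adjusted book income): €1,340,300
  Less exemption €66,000 → base €1,274,300
  €1,274,300 × 13% = €165,659

Ordinary income tax:
  €439,000 × 14% = €61,460
  €235,500 × 19% = €44,745
  → €106,205
  Less research credit €58,000 → €48,205

€165,659 > €48,205, so the alternative floor tax is the binding amount.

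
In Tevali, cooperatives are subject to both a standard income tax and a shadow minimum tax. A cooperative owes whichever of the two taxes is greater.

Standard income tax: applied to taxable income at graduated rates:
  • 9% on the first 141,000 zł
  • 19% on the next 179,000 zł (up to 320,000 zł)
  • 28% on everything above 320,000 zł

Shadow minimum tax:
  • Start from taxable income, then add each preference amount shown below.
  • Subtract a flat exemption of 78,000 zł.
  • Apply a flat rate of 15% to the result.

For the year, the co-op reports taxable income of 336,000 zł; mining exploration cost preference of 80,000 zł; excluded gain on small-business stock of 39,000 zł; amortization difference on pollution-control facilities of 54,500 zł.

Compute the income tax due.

64,725 zł

Shadow minimum tax:
  Adjusted income: 336,000 zł + 80,000 zł + 39,000 zł + 54,500 zł = 509,500 zł
  Less exemption 78,000 zł → base 431,500 zł
  431,500 zł × 15% = 64,725 zł

Standard income tax:
  141,000 zł × 9% = 12,690 zł
  179,000 zł × 19% = 34,010 zł
  16,000 zł × 28% = 4,480 zł
  → 51,180 zł

64,725 zł > 51,180 zł, so the shadow minimum tax is the binding amount.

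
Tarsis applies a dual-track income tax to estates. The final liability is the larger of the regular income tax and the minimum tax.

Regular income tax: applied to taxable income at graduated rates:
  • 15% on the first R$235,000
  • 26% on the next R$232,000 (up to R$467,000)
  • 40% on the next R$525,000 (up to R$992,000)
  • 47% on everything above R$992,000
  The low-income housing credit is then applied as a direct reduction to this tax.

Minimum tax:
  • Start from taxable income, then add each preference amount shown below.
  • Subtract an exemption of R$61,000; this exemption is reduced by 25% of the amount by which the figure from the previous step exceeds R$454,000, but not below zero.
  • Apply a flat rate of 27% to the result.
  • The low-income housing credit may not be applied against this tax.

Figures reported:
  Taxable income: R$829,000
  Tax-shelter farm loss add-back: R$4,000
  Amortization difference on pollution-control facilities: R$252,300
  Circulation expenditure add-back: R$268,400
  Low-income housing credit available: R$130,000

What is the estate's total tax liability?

R$365,499

Regular income tax:
  R$235,000 × 15% = R$35,250
  R$232,000 × 26% = R$60,320
  R$362,000 × 40% = R$144,800
  → R$240,370
  Less low-income housing credit R$130,000 → R$110,370

Minimum tax:
  Adjusted income: R$829,000 + R$4,000 + R$252,300 + R$268,400 = R$1,353,700
  Exemption: 25% × (R$1,353,700 − R$454,000) = R$224,925 ≥ R$61,000, so the exemption is fully phased out
  Base: R$1,353,700 − R$0 = R$1,353,700
  R$1,353,700 × 27% = R$365,499

R$365,499 > R$110,370, so the minimum tax is the binding amount.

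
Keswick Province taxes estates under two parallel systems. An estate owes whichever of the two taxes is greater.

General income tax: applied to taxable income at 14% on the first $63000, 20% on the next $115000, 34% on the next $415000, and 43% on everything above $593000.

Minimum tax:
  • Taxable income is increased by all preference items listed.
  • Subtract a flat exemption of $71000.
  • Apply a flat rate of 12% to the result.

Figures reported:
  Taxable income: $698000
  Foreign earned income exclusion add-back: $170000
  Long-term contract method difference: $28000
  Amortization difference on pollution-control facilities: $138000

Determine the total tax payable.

$218070

General income tax:
  $63000 × 14% = $8820
  $115000 × 20% = $23000
  $415000 × 34% = $141100
  $105000 × 43% = $45150
  → $218070

Minimum tax:
  Adjusted income: $698000 + $170000 + $28000 + $138000 = $1034000
  Less exemption $71000 → base $963000
  $963000 × 12% = $115560

$218070 > $115560, so the general income tax governs.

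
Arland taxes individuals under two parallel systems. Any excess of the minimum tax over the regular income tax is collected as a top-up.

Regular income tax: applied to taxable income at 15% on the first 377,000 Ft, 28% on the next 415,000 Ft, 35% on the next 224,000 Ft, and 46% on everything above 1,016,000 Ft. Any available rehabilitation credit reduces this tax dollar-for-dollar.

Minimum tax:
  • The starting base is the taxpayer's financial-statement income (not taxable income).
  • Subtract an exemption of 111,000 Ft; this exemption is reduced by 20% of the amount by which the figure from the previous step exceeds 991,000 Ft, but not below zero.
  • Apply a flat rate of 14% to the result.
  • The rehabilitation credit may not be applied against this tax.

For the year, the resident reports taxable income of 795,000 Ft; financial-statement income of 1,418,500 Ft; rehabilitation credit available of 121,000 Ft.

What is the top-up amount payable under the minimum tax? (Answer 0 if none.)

Regular income tax:
  377,000 Ft × 15% = 56,550 Ft
  415,000 Ft × 28% = 116,200 Ft
  3,000 Ft × 35% = 1,050 Ft
  → 173,800 Ft
  Less rehabilitation credit 121,000 Ft → 52,800 Ft

Minimum tax:
  Base (financial-statement income): 1,418,500 Ft
  Exemption: 111,000 Ft − 20% × (1,418,500 Ft − 991,000 Ft) = 111,000 Ft − 85,500 Ft = 25,500 Ft
  Base: 1,418,500 Ft − 25,500 Ft = 1,393,000 Ft
  1,393,000 Ft × 14% = 195,020 Ft

Excess of minimum tax over regular income tax: 195,020 Ft − 52,800 Ft = 142,220 Ft.

142,220 Ft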